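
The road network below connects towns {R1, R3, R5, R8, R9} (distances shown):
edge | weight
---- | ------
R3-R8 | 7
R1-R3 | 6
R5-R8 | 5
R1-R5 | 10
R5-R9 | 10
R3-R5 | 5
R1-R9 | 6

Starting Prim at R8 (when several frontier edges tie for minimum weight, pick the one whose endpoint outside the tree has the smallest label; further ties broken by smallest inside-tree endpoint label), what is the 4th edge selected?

R1-R9

Prim, starting at R8.
Step 1: cheapest edge leaving the tree is R5-R8 (5); add R5.
Step 2: cheapest edge leaving the tree is R3-R5 (5); add R3.
Step 3: cheapest edge leaving the tree is R1-R3 (6); add R1.
Step 4: cheapest edge leaving the tree is R1-R9 (6); add R9.
The 4th edge added is R1-R9.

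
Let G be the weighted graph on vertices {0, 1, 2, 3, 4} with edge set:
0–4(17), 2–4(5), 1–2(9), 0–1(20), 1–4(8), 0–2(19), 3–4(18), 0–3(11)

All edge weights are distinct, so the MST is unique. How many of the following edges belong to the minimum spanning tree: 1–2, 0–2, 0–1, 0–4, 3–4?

Kruskal: consider edges lightest-first.
2–4 (5): add — endpoints in different components.
1–4 (8): add — endpoints in different components.
1–2 (9): skip — 1 and 2 already connected.
0–3 (11): add — endpoints in different components.
0–4 (17): add — endpoints in different components.
MST edge set: {2–4, 1–4, 0–3, 0–4}.
Of the listed edges, {0–4} are in the MST → 1.

1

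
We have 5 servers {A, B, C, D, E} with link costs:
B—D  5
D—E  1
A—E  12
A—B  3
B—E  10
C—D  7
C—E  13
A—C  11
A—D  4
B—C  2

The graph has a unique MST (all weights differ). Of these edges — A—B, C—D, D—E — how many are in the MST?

Kruskal: consider edges lightest-first.
D—E (1): add. Components now {A} {B} {C} {D,E}
B—C (2): add. Components now {A} {B,C} {D,E}
A—B (3): add. Components now {A,B,C} {D,E}
A—D (4): add. Components now {A,B,C,D,E}
MST edge set: {D—E, B—C, A—B, A—D}.
Of the listed edges, {A—B, D—E} are in the MST → 2.

2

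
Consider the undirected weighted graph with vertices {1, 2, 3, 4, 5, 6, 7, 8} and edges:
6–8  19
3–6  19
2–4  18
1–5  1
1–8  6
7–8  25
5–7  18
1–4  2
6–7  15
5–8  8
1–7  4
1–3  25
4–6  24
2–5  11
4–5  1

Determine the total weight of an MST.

57

Prim's algorithm from 4:
Step 1: cheapest edge leaving the tree is 4–5 (1); add 5.
Step 2: cheapest edge leaving the tree is 1–5 (1); add 1.
Step 3: cheapest edge leaving the tree is 1–7 (4); add 7.
Step 4: cheapest edge leaving the tree is 1–8 (6); add 8.
Step 5: cheapest edge leaving the tree is 2–5 (11); add 2.
Step 6: cheapest edge leaving the tree is 6–7 (15); add 6.
Step 7: cheapest edge leaving the tree is 3–6 (19); add 3.
MST edges: 4–5, 1–5, 1–7, 1–8, 2–5, 6–7, 3–6; total weight 1+1+4+6+11+15+19 = 57.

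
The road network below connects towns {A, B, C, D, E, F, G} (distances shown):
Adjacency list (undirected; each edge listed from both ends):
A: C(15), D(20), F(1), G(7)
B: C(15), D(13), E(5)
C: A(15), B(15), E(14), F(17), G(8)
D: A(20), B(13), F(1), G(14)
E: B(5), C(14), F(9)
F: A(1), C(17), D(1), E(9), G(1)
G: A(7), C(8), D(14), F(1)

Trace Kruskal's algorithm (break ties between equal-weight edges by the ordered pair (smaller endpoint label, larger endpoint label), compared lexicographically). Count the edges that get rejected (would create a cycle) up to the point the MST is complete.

Sort edges by weight, then run Kruskal:
A-F (1): add. Components now {A,F} {B} {C} {D} {E} {G}
D-F (1): add. Components now {A,D,F} {B} {C} {E} {G}
F-G (1): add. Components now {A,D,F,G} {B} {C} {E}
B-E (5): add. Components now {A,D,F,G} {B,E} {C}
A-G (7): skip — A and G already connected.
C-G (8): add. Components now {A,C,D,F,G} {B,E}
E-F (9): add. Components now {A,B,C,D,E,F,G}
Edges rejected before the tree was complete: 1.

1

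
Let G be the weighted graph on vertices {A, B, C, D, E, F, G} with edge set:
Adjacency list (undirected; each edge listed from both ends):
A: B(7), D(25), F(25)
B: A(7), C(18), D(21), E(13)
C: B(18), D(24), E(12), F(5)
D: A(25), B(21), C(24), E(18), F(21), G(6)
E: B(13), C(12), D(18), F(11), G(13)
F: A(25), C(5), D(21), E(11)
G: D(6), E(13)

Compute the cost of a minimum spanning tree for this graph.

55

Kruskal: consider edges lightest-first.
C—F (5): add. Components now {A} {B} {C,F} {D} {E} {G}
D—G (6): add. Components now {A} {B} {C,F} {D,G} {E}
A—B (7): add. Components now {A,B} {C,F} {D,G} {E}
E—F (11): add. Components now {A,B} {C,E,F} {D,G}
C—E (12): skip — C and E already connected.
B—E (13): add. Components now {A,B,C,E,F} {D,G}
E—G (13): add. Components now {A,B,C,D,E,F,G}
MST edges: C—F, D—G, A—B, E—F, B—E, E—G; total weight 5+6+7+11+13+13 = 55.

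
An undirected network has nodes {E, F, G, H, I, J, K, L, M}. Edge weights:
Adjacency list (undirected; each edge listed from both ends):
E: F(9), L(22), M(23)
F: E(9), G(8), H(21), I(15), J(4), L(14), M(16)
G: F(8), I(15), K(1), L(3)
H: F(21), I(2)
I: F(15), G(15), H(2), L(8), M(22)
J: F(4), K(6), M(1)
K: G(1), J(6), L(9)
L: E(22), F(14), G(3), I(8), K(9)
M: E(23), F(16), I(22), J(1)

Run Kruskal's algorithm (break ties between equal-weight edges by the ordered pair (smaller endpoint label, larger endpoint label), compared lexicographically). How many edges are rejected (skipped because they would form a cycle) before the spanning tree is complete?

1

Kruskal's algorithm — process edges by increasing weight (ties by edge label):
G-K (1): add — endpoints in different components.
J-M (1): add — endpoints in different components.
H-I (2): add — endpoints in different components.
G-L (3): add — endpoints in different components.
F-J (4): add — endpoints in different components.
J-K (6): add — endpoints in different components.
F-G (8): skip — F and G already connected.
I-L (8): add — endpoints in different components.
E-F (9): add — endpoints in different components.
Edges rejected before the tree was complete: 1.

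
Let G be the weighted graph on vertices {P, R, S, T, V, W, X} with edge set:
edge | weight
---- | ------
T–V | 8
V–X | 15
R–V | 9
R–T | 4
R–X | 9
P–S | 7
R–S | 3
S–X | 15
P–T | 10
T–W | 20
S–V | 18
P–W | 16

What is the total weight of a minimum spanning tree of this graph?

47

Sort edges by weight, then run Kruskal:
R–S (3): add. Components now {P} {W} {V} {R,S} {T} {X}
R–T (4): add. Components now {P} {W} {V} {R,S,T} {X}
P–S (7): add. Components now {P,R,S,T} {W} {V} {X}
T–V (8): add. Components now {P,R,S,T,V} {W} {X}
R–V (9): skip — V and R already connected.
R–X (9): add. Components now {P,R,S,T,V,X} {W}
P–T (10): skip — P and T already connected.
S–X (15): skip — S and X already connected.
V–X (15): skip — V and X already connected.
P–W (16): add. Components now {P,R,S,T,V,W,X}
MST edges: R–S, R–T, P–S, T–V, R–X, P–W; total weight 3+4+7+8+9+16 = 47.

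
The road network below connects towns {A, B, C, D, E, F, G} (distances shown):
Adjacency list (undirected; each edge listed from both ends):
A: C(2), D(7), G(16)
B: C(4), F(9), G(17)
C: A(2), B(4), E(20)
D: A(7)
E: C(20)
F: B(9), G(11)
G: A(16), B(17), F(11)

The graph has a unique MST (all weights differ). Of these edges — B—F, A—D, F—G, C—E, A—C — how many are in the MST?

Kruskal: consider edges lightest-first.
A—C (2): add — endpoints in different components.
B—C (4): add — endpoints in different components.
A—D (7): add — endpoints in different components.
B—F (9): add — endpoints in different components.
F—G (11): add — endpoints in different components.
A—G (16): skip — A and G already connected.
B—G (17): skip — B and G already connected.
C—E (20): add — endpoints in different components.
MST edge set: {A—C, B—C, A—D, B—F, F—G, C—E}.
Of the listed edges, {B—F, A—D, F—G, C—E, A—C} are in the MST → 5.

5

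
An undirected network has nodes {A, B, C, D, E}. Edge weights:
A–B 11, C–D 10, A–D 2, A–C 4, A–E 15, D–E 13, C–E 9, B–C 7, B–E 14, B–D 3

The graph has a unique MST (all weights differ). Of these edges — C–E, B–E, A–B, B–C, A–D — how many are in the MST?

2

Kruskal: consider edges lightest-first.
A–D (2): add. Components now {A,D} {B} {C} {E}
B–D (3): add. Components now {A,B,D} {C} {E}
A–C (4): add. Components now {A,B,C,D} {E}
B–C (7): skip — B and C already connected.
C–E (9): add. Components now {A,B,C,D,E}
MST edge set: {A–D, B–D, A–C, C–E}.
Of the listed edges, {C–E, A–D} are in the MST → 2.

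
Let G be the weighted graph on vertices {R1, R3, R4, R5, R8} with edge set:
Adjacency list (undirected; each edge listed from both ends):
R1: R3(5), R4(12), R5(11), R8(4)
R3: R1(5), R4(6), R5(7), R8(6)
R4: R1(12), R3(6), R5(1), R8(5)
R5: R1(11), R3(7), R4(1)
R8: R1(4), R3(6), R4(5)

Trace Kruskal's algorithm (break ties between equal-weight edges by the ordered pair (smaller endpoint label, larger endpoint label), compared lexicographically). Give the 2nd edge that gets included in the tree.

Kruskal: consider edges lightest-first.
R4—R5 (1): add — endpoints in different components.
R1—R8 (4): add — endpoints in different components.
R1—R3 (5): add — endpoints in different components.
R4—R8 (5): add — endpoints in different components.
The 2nd edge added is R1—R8.

R1-R8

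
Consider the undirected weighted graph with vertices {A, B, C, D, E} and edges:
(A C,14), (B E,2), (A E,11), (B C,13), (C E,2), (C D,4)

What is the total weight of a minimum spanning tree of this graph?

19

Kruskal's algorithm — process edges by increasing weight (ties by edge label):
B E (2): add. Components now {A} {B,E} {C} {D}
C E (2): add. Components now {A} {B,C,E} {D}
C D (4): add. Components now {A} {B,C,D,E}
A E (11): add. Components now {A,B,C,D,E}
MST edges: B E, C E, C D, A E; total weight 2+2+4+11 = 19.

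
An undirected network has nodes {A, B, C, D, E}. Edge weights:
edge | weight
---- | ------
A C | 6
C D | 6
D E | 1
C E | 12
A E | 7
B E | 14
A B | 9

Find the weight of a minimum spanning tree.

Kruskal's algorithm — process edges by increasing weight (ties by edge label):
D E (1): add. Components now {A} {B} {C} {D,E}
A C (6): add. Components now {A,C} {B} {D,E}
C D (6): add. Components now {A,C,D,E} {B}
A E (7): skip — A and E already connected.
A B (9): add. Components now {A,B,C,D,E}
MST edges: D E, A C, C D, A B; total weight 1+6+6+9 = 22.

22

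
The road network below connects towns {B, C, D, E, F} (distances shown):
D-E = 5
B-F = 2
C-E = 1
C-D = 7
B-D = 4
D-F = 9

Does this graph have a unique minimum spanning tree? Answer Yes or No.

Sort edges by weight, then run Kruskal:
C-E (1): add. Components now {B} {C,E} {D} {F}
B-F (2): add. Components now {B,F} {C,E} {D}
B-D (4): add. Components now {B,D,F} {C,E}
D-E (5): add. Components now {B,C,D,E,F}
Every non-tree edge has weight strictly greater than the heaviest edge on the tree path between its endpoints, so the MST is unique.

Yes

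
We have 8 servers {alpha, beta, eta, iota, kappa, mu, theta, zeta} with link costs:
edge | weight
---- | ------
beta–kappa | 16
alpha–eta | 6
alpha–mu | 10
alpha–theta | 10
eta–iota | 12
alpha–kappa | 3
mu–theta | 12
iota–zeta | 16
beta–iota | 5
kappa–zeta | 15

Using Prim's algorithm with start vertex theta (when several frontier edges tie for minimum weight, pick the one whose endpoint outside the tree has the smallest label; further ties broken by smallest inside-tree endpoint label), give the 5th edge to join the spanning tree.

Grow the tree from theta using Prim:
Step 1: cheapest edge leaving the tree is alpha–theta (10); add alpha.
Step 2: cheapest edge leaving the tree is alpha–kappa (3); add kappa.
Step 3: cheapest edge leaving the tree is alpha–eta (6); add eta.
Step 4: cheapest edge leaving the tree is alpha–mu (10); add mu.
Step 5: cheapest edge leaving the tree is eta–iota (12); add iota.
Step 6: cheapest edge leaving the tree is beta–iota (5); add beta.
Step 7: cheapest edge leaving the tree is kappa–zeta (15); add zeta.
The 5th edge added is eta–iota.

eta-iota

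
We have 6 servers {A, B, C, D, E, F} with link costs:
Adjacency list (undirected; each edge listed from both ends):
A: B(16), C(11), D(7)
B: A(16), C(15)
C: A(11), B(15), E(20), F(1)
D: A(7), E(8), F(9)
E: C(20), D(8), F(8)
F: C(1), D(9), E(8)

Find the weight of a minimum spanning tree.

39

Grow the tree from C using Prim:
Step 1: frontier [C F 1, A C 11, B C 15, C E 20] → take C F (1); add F.
Step 2: frontier [A C 11, B C 15, C E 20, E F 8, D F 9] → take E F (8); add E.
Step 3: frontier [A C 11, B C 15, D E 8, D F 9] → take D E (8); add D.
Step 4: frontier [A C 11, B C 15, A D 7] → take A D (7); add A.
Step 5: frontier [A B 16, B C 15] → take B C (15); add B.
MST edges: C F, E F, D E, A D, B C; total weight 1+8+8+7+15 = 39.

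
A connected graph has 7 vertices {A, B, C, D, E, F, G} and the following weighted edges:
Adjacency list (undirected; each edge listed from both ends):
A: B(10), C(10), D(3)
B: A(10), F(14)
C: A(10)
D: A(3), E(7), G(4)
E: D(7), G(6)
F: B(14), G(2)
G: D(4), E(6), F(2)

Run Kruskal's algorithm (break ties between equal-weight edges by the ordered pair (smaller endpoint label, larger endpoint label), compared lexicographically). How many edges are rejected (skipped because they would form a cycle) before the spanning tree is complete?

Sort edges by weight, then run Kruskal:
F G (2): add — endpoints in different components.
A D (3): add — endpoints in different components.
D G (4): add — endpoints in different components.
E G (6): add — endpoints in different components.
D E (7): skip — D and E already connected.
A B (10): add — endpoints in different components.
A C (10): add — endpoints in different components.
Edges rejected before the tree was complete: 1.

1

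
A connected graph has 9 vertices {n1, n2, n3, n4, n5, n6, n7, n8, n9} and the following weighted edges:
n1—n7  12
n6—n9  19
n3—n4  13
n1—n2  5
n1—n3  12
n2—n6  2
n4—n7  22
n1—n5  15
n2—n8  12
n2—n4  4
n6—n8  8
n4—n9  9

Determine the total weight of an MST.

Prim's algorithm from n2:
Step 1: cheapest edge leaving the tree is n2—n6 (2); add n6.
Step 2: cheapest edge leaving the tree is n2—n4 (4); add n4.
Step 3: cheapest edge leaving the tree is n1—n2 (5); add n1.
Step 4: cheapest edge leaving the tree is n6—n8 (8); add n8.
Step 5: cheapest edge leaving the tree is n4—n9 (9); add n9.
Step 6: cheapest edge leaving the tree is n1—n3 (12); add n3.
Step 7: cheapest edge leaving the tree is n1—n7 (12); add n7.
Step 8: cheapest edge leaving the tree is n1—n5 (15); add n5.
MST edges: n2—n6, n2—n4, n1—n2, n6—n8, n4—n9, n1—n3, n1—n7, n1—n5; total weight 2+4+5+8+9+12+12+15 = 67.

67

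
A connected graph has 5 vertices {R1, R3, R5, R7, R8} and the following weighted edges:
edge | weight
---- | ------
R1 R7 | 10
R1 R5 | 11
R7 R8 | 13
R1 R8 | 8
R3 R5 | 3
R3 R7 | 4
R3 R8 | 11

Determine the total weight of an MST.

25

Prim, starting at R1.
Step 1: cheapest edge leaving the tree is R1 R8 (8); add R8.
Step 2: cheapest edge leaving the tree is R1 R7 (10); add R7.
Step 3: cheapest edge leaving the tree is R3 R7 (4); add R3.
Step 4: cheapest edge leaving the tree is R3 R5 (3); add R5.
MST edges: R1 R8, R1 R7, R3 R7, R3 R5; total weight 8+10+4+3 = 25.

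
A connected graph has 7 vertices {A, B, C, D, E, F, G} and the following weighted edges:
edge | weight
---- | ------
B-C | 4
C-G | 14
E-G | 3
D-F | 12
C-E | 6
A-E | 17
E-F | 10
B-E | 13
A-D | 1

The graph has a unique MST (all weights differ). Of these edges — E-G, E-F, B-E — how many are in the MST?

Sort edges by weight, then run Kruskal:
A-D (1): add. Components now {A,D} {B} {C} {E} {F} {G}
E-G (3): add. Components now {A,D} {B} {C} {E,G} {F}
B-C (4): add. Components now {A,D} {B,C} {E,G} {F}
C-E (6): add. Components now {A,D} {B,C,E,G} {F}
E-F (10): add. Components now {A,D} {B,C,E,F,G}
D-F (12): add. Components now {A,B,C,D,E,F,G}
MST edge set: {A-D, E-G, B-C, C-E, E-F, D-F}.
Of the listed edges, {E-G, E-F} are in the MST → 2.

2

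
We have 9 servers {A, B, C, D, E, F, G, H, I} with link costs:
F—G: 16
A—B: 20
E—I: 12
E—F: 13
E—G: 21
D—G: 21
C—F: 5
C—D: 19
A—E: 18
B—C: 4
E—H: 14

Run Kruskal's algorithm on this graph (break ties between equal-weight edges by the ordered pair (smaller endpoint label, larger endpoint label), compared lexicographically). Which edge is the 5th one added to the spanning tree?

E-H

Kruskal: consider edges lightest-first.
B—C (4): add — endpoints in different components.
C—F (5): add — endpoints in different components.
E—I (12): add — endpoints in different components.
E—F (13): add — endpoints in different components.
E—H (14): add — endpoints in different components.
F—G (16): add — endpoints in different components.
A—E (18): add — endpoints in different components.
C—D (19): add — endpoints in different components.
The 5th edge added is E—H.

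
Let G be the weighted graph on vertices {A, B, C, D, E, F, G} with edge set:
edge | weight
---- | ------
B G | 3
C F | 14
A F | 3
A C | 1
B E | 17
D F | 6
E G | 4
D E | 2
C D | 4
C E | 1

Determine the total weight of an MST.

Grow the tree from E using Prim:
Step 1: cheapest edge leaving the tree is C E (1); add C.
Step 2: cheapest edge leaving the tree is A C (1); add A.
Step 3: cheapest edge leaving the tree is D E (2); add D.
Step 4: cheapest edge leaving the tree is A F (3); add F.
Step 5: cheapest edge leaving the tree is E G (4); add G.
Step 6: cheapest edge leaving the tree is B G (3); add B.
MST edges: C E, A C, D E, A F, E G, B G; total weight 1+1+2+3+4+3 = 14.

14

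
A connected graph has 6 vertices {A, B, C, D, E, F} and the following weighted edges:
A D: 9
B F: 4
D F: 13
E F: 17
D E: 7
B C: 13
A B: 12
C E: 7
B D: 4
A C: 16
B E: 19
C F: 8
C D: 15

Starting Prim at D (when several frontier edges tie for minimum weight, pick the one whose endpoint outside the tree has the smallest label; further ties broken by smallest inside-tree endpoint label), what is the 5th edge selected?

A-D

Prim, starting at D.
Step 1: cheapest edge leaving the tree is B D (4); add B.
Step 2: cheapest edge leaving the tree is B F (4); add F.
Step 3: cheapest edge leaving the tree is D E (7); add E.
Step 4: cheapest edge leaving the tree is C E (7); add C.
Step 5: cheapest edge leaving the tree is A D (9); add A.
The 5th edge added is A D.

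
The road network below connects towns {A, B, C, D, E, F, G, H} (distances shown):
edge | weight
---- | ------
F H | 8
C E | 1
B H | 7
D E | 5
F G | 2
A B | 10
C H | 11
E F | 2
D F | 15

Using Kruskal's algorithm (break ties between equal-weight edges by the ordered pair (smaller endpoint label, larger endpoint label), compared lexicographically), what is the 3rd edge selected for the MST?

F-G

Kruskal's algorithm — process edges by increasing weight (ties by edge label):
C E (1): add — endpoints in different components.
E F (2): add — endpoints in different components.
F G (2): add — endpoints in different components.
D E (5): add — endpoints in different components.
B H (7): add — endpoints in different components.
F H (8): add — endpoints in different components.
A B (10): add — endpoints in different components.
The 3rd edge added is F G.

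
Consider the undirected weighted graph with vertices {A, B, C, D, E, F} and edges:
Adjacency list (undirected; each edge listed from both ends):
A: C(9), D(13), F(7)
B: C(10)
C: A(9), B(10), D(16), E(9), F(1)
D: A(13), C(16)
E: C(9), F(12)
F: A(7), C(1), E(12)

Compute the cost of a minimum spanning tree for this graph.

40

Kruskal: consider edges lightest-first.
C-F (1): add. Components now {A} {B} {C,F} {D} {E}
A-F (7): add. Components now {A,C,F} {B} {D} {E}
A-C (9): skip — A and C already connected.
C-E (9): add. Components now {A,C,E,F} {B} {D}
B-C (10): add. Components now {A,B,C,E,F} {D}
E-F (12): skip — E and F already connected.
A-D (13): add. Components now {A,B,C,D,E,F}
MST edges: C-F, A-F, C-E, B-C, A-D; total weight 1+7+9+10+13 = 40.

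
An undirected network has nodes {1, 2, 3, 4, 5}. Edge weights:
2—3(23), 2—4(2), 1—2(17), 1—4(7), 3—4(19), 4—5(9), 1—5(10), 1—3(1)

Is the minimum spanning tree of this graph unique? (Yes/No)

Yes

Sort edges by weight, then run Kruskal:
1—3 (1): add — endpoints in different components.
2—4 (2): add — endpoints in different components.
1—4 (7): add — endpoints in different components.
4—5 (9): add — endpoints in different components.
Every non-tree edge has weight strictly greater than the heaviest edge on the tree path between its endpoints, so the MST is unique.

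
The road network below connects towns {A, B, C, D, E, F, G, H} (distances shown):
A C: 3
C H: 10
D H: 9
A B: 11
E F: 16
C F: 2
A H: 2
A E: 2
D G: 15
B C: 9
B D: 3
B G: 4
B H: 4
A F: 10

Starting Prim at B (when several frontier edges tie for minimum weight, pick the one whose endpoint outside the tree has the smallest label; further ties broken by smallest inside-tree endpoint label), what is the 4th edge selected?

A-H

Prim, starting at B.
Step 1: frontier [B D 3, B G 4, B H 4, B C 9, A B 11] → take B D (3); add D.
Step 2: frontier [B G 4, B H 4, B C 9, A B 11, D H 9, D G 15] → take B G (4); add G.
Step 3: frontier [B H 4, B C 9, A B 11, D H 9] → take B H (4); add H.
Step 4: frontier [B C 9, A B 11, A H 2, C H 10] → take A H (2); add A.
Step 5: frontier [A E 2, A C 3, A F 10, B C 9, C H 10] → take A E (2); add E.
Step 6: frontier [A C 3, A F 10, B C 9, E F 16, C H 10] → take A C (3); add C.
Step 7: frontier [A F 10, C F 2, E F 16] → take C F (2); add F.
The 4th edge added is A H.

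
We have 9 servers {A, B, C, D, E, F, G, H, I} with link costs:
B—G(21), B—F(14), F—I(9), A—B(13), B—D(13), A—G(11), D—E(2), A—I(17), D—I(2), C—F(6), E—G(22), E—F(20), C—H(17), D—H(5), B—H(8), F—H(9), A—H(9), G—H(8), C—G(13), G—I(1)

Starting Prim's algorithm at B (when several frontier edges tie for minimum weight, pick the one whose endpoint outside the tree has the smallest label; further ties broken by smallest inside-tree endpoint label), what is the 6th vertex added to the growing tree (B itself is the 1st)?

Prim, starting at B.
Step 1: cheapest edge leaving the tree is B—H (8); add H.
Step 2: cheapest edge leaving the tree is D—H (5); add D.
Step 3: cheapest edge leaving the tree is D—E (2); add E.
Step 4: cheapest edge leaving the tree is D—I (2); add I.
Step 5: cheapest edge leaving the tree is G—I (1); add G.
Step 6: cheapest edge leaving the tree is A—H (9); add A.
Step 7: cheapest edge leaving the tree is F—H (9); add F.
Step 8: cheapest edge leaving the tree is C—F (6); add C.
Vertex order: B, H, D, E, I, G, A, F, C. The 6th vertex is G.

G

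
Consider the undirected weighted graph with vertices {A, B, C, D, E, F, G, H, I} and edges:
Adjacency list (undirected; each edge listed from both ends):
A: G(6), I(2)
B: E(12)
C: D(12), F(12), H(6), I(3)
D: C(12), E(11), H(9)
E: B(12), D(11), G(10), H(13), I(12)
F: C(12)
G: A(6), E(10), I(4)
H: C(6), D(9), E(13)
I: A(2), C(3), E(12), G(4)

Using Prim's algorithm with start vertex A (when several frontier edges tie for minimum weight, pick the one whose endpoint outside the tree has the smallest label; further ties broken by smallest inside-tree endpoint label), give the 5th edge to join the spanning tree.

Grow the tree from A using Prim:
Step 1: cheapest edge leaving the tree is A–I (2); add I.
Step 2: cheapest edge leaving the tree is C–I (3); add C.
Step 3: cheapest edge leaving the tree is G–I (4); add G.
Step 4: cheapest edge leaving the tree is C–H (6); add H.
Step 5: cheapest edge leaving the tree is D–H (9); add D.
Step 6: cheapest edge leaving the tree is E–G (10); add E.
Step 7: cheapest edge leaving the tree is B–E (12); add B.
Step 8: cheapest edge leaving the tree is C–F (12); add F.
The 5th edge added is D–H.

D-H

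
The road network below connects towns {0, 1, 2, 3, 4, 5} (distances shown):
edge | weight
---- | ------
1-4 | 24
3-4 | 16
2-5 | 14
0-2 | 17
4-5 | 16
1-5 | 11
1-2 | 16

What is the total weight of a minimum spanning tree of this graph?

74

Kruskal's algorithm — process edges by increasing weight (ties by edge label):
1-5 (11): add. Components now {0} {1,5} {2} {3} {4}
2-5 (14): add. Components now {0} {1,2,5} {3} {4}
1-2 (16): skip — 1 and 2 already connected.
3-4 (16): add. Components now {0} {1,2,5} {3,4}
4-5 (16): add. Components now {0} {1,2,3,4,5}
0-2 (17): add. Components now {0,1,2,3,4,5}
MST edges: 1-5, 2-5, 3-4, 4-5, 0-2; total weight 11+14+16+16+17 = 74.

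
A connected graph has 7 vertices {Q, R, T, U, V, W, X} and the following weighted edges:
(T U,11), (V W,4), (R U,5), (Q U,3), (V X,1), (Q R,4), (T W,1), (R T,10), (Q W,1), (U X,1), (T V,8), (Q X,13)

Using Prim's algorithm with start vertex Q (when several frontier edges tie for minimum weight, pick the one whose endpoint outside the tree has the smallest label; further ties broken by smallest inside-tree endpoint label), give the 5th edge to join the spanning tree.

V-X

Grow the tree from Q using Prim:
Step 1: frontier [Q W 1, Q U 3, Q R 4, Q X 13] → take Q W (1); add W.
Step 2: frontier [Q U 3, Q R 4, Q X 13, T W 1, V W 4] → take T W (1); add T.
Step 3: frontier [Q U 3, Q R 4, Q X 13, T V 8, R T 10, T U 11, V W 4] → take Q U (3); add U.
Step 4: frontier [Q R 4, Q X 13, T V 8, R T 10, U X 1, R U 5, V W 4] → take U X (1); add X.
Step 5: frontier [Q R 4, T V 8, R T 10, R U 5, V W 4, V X 1] → take V X (1); add V.
Step 6: frontier [Q R 4, R T 10, R U 5] → take Q R (4); add R.
The 5th edge added is V X.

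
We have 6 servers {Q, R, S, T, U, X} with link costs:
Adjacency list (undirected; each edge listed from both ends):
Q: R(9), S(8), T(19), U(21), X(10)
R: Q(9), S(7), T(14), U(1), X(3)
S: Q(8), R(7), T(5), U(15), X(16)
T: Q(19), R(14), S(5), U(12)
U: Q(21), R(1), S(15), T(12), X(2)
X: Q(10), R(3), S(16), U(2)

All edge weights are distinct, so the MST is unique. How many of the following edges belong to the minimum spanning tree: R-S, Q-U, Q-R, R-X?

1

Kruskal's algorithm — process edges by increasing weight (ties by edge label):
R-U (1): add — endpoints in different components.
U-X (2): add — endpoints in different components.
R-X (3): skip — X and R already connected.
S-T (5): add — endpoints in different components.
R-S (7): add — endpoints in different components.
Q-S (8): add — endpoints in different components.
MST edge set: {R-U, U-X, S-T, R-S, Q-S}.
Of the listed edges, {R-S} are in the MST → 1.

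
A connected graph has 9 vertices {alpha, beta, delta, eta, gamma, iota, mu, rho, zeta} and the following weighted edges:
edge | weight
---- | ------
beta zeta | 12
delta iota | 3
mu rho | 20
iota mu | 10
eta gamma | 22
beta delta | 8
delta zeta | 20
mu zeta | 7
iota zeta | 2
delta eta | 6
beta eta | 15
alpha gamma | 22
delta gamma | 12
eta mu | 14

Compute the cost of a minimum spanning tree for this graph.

Prim, starting at beta.
Step 1: cheapest edge leaving the tree is beta delta (8); add delta.
Step 2: cheapest edge leaving the tree is delta iota (3); add iota.
Step 3: cheapest edge leaving the tree is iota zeta (2); add zeta.
Step 4: cheapest edge leaving the tree is delta eta (6); add eta.
Step 5: cheapest edge leaving the tree is mu zeta (7); add mu.
Step 6: cheapest edge leaving the tree is delta gamma (12); add gamma.
Step 7: cheapest edge leaving the tree is mu rho (20); add rho.
Step 8: cheapest edge leaving the tree is alpha gamma (22); add alpha.
MST edges: beta delta, delta iota, iota zeta, delta eta, mu zeta, delta gamma, mu rho, alpha gamma; total weight 8+3+2+6+7+12+20+22 = 80.

80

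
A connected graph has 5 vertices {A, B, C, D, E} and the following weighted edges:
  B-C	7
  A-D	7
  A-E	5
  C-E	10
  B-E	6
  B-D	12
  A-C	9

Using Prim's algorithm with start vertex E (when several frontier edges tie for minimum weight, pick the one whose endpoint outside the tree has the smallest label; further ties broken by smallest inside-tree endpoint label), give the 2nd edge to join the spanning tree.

B-E

Prim's algorithm from E:
Step 1: cheapest edge leaving the tree is A-E (5); add A.
Step 2: cheapest edge leaving the tree is B-E (6); add B.
Step 3: cheapest edge leaving the tree is B-C (7); add C.
Step 4: cheapest edge leaving the tree is A-D (7); add D.
The 2nd edge added is B-E.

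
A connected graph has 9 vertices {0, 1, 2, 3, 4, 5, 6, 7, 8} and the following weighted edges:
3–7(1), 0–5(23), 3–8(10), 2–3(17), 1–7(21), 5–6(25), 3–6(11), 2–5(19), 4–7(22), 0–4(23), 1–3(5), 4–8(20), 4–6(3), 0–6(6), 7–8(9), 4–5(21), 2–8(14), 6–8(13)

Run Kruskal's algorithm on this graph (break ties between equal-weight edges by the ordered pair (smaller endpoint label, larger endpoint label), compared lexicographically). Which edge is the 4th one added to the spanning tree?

0-6

Kruskal: consider edges lightest-first.
3–7 (1): add — endpoints in different components.
4–6 (3): add — endpoints in different components.
1–3 (5): add — endpoints in different components.
0–6 (6): add — endpoints in different components.
7–8 (9): add — endpoints in different components.
3–8 (10): skip — 3 and 8 already connected.
3–6 (11): add — endpoints in different components.
6–8 (13): skip — 6 and 8 already connected.
2–8 (14): add — endpoints in different components.
2–3 (17): skip — 2 and 3 already connected.
2–5 (19): add — endpoints in different components.
The 4th edge added is 0–6.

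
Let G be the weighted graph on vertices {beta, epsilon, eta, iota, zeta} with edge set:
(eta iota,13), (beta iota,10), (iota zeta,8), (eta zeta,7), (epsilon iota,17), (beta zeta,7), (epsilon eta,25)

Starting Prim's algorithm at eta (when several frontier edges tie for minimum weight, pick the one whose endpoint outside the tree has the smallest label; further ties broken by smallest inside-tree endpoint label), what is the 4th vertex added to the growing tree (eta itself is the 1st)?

Prim, starting at eta.
Step 1: frontier [eta zeta 7, eta iota 13, epsilon eta 25] → take eta zeta (7); add zeta.
Step 2: frontier [eta iota 13, epsilon eta 25, beta zeta 7, iota zeta 8] → take beta zeta (7); add beta.
Step 3: frontier [beta iota 10, eta iota 13, epsilon eta 25, iota zeta 8] → take iota zeta (8); add iota.
Step 4: frontier [epsilon eta 25, epsilon iota 17] → take epsilon iota (17); add epsilon.
Vertex order: eta, zeta, beta, iota, epsilon. The 4th vertex is iota.

iota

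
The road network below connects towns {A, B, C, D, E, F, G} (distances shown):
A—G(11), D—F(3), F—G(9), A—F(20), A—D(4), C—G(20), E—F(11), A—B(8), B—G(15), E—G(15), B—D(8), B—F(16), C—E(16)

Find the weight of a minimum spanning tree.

Sort edges by weight, then run Kruskal:
D—F (3): add — endpoints in different components.
A—D (4): add — endpoints in different components.
A—B (8): add — endpoints in different components.
B—D (8): skip — B and D already connected.
F—G (9): add — endpoints in different components.
A—G (11): skip — A and G already connected.
E—F (11): add — endpoints in different components.
B—G (15): skip — B and G already connected.
E—G (15): skip — E and G already connected.
B—F (16): skip — B and F already connected.
C—E (16): add — endpoints in different components.
MST edges: D—F, A—D, A—B, F—G, E—F, C—E; total weight 3+4+8+9+11+16 = 51.

51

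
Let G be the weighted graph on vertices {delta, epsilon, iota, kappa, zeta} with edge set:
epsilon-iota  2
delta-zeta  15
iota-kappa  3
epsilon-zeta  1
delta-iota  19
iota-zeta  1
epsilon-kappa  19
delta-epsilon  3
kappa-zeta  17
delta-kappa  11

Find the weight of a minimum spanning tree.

Kruskal: consider edges lightest-first.
epsilon-zeta (1): add. Components now {epsilon,zeta} {iota} {kappa} {delta}
iota-zeta (1): add. Components now {epsilon,iota,zeta} {kappa} {delta}
epsilon-iota (2): skip — epsilon and iota already connected.
delta-epsilon (3): add. Components now {delta,epsilon,iota,zeta} {kappa}
iota-kappa (3): add. Components now {delta,epsilon,iota,kappa,zeta}
MST edges: epsilon-zeta, iota-zeta, delta-epsilon, iota-kappa; total weight 1+1+3+3 = 8.

8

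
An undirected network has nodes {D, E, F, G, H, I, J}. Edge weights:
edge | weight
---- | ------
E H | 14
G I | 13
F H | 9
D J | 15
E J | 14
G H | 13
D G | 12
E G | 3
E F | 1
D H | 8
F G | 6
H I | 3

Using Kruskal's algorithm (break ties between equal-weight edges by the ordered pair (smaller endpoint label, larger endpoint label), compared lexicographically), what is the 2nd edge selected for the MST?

E-G

Sort edges by weight, then run Kruskal:
E F (1): add. Components now {D} {E,F} {G} {H} {I} {J}
E G (3): add. Components now {D} {E,F,G} {H} {I} {J}
H I (3): add. Components now {D} {E,F,G} {H,I} {J}
F G (6): skip — F and G already connected.
D H (8): add. Components now {D,H,I} {E,F,G} {J}
F H (9): add. Components now {D,E,F,G,H,I} {J}
D G (12): skip — D and G already connected.
G H (13): skip — G and H already connected.
G I (13): skip — G and I already connected.
E H (14): skip — E and H already connected.
E J (14): add. Components now {D,E,F,G,H,I,J}
The 2nd edge added is E G.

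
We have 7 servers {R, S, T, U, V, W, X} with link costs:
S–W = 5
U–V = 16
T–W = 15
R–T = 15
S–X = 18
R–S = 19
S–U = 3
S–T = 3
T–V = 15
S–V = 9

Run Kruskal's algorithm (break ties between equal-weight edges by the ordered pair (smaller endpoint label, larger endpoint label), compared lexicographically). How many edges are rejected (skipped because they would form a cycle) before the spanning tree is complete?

3

Kruskal's algorithm — process edges by increasing weight (ties by edge label):
S–T (3): add. Components now {V} {W} {S,T} {R} {X} {U}
S–U (3): add. Components now {V} {W} {S,T,U} {R} {X}
S–W (5): add. Components now {V} {S,T,U,W} {R} {X}
S–V (9): add. Components now {S,T,U,V,W} {R} {X}
R–T (15): add. Components now {R,S,T,U,V,W} {X}
T–V (15): skip — V and T already connected.
T–W (15): skip — W and T already connected.
U–V (16): skip — V and U already connected.
S–X (18): add. Components now {R,S,T,U,V,W,X}
Edges rejected before the tree was complete: 3.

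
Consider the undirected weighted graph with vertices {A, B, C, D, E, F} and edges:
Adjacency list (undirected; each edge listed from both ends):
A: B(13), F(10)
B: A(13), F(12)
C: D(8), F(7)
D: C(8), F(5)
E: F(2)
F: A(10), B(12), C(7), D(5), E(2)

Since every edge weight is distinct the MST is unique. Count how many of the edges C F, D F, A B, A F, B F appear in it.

4

Kruskal: consider edges lightest-first.
E F (2): add — endpoints in different components.
D F (5): add — endpoints in different components.
C F (7): add — endpoints in different components.
C D (8): skip — C and D already connected.
A F (10): add — endpoints in different components.
B F (12): add — endpoints in different components.
MST edge set: {E F, D F, C F, A F, B F}.
Of the listed edges, {C F, D F, A F, B F} are in the MST → 4.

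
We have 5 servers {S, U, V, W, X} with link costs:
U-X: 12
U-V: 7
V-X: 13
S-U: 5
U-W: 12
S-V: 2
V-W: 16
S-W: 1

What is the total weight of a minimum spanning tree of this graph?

Prim, starting at X.
Step 1: frontier [U-X 12, V-X 13] → take U-X (12); add U.
Step 2: frontier [S-U 5, U-V 7, U-W 12, V-X 13] → take S-U (5); add S.
Step 3: frontier [S-W 1, S-V 2, U-V 7, U-W 12, V-X 13] → take S-W (1); add W.
Step 4: frontier [S-V 2, U-V 7, V-W 16, V-X 13] → take S-V (2); add V.
MST edges: U-X, S-U, S-W, S-V; total weight 12+5+1+2 = 20.

20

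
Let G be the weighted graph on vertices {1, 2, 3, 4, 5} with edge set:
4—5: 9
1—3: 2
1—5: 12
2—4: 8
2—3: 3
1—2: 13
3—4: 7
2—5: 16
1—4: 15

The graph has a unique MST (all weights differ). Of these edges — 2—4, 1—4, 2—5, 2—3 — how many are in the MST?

Sort edges by weight, then run Kruskal:
1—3 (2): add. Components now {1,3} {2} {4} {5}
2—3 (3): add. Components now {1,2,3} {4} {5}
3—4 (7): add. Components now {1,2,3,4} {5}
2—4 (8): skip — 2 and 4 already connected.
4—5 (9): add. Components now {1,2,3,4,5}
MST edge set: {1—3, 2—3, 3—4, 4—5}.
Of the listed edges, {2—3} are in the MST → 1.

1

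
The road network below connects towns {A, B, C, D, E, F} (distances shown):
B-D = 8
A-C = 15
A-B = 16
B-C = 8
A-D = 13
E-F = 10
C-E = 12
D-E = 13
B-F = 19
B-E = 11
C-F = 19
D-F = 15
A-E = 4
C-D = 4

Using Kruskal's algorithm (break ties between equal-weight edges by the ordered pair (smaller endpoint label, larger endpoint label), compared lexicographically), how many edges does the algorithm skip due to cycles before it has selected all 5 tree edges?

Kruskal: consider edges lightest-first.
A-E (4): add. Components now {A,E} {B} {C} {D} {F}
C-D (4): add. Components now {A,E} {B} {C,D} {F}
B-C (8): add. Components now {A,E} {B,C,D} {F}
B-D (8): skip — B and D already connected.
E-F (10): add. Components now {A,E,F} {B,C,D}
B-E (11): add. Components now {A,B,C,D,E,F}
Edges rejected before the tree was complete: 1.

1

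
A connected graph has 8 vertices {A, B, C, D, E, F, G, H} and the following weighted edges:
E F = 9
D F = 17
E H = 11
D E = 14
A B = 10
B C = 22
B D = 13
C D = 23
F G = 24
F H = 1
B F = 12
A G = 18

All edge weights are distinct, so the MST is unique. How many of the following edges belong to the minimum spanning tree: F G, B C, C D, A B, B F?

Kruskal's algorithm — process edges by increasing weight (ties by edge label):
F H (1): add — endpoints in different components.
E F (9): add — endpoints in different components.
A B (10): add — endpoints in different components.
E H (11): skip — E and H already connected.
B F (12): add — endpoints in different components.
B D (13): add — endpoints in different components.
D E (14): skip — D and E already connected.
D F (17): skip — D and F already connected.
A G (18): add — endpoints in different components.
B C (22): add — endpoints in different components.
MST edge set: {F H, E F, A B, B F, B D, A G, B C}.
Of the listed edges, {B C, A B, B F} are in the MST → 3.

3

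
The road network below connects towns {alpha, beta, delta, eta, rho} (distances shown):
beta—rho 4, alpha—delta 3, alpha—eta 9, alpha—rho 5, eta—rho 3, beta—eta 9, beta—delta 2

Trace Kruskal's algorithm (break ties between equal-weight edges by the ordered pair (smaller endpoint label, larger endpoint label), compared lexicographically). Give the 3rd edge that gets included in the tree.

eta-rho

Kruskal: consider edges lightest-first.
beta—delta (2): add. Components now {beta,delta} {eta} {rho} {alpha}
alpha—delta (3): add. Components now {alpha,beta,delta} {eta} {rho}
eta—rho (3): add. Components now {alpha,beta,delta} {eta,rho}
beta—rho (4): add. Components now {alpha,beta,delta,eta,rho}
The 3rd edge added is eta—rho.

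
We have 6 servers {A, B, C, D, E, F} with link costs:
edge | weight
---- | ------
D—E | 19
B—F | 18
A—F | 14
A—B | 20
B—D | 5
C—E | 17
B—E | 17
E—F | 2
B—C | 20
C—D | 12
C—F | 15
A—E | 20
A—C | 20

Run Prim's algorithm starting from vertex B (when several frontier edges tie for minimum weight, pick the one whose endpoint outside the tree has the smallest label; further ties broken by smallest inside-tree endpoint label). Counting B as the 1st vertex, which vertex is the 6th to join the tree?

A

Grow the tree from B using Prim:
Step 1: frontier [B—D 5, B—E 17, B—F 18, A—B 20, B—C 20] → take B—D (5); add D.
Step 2: frontier [B—E 17, B—F 18, A—B 20, B—C 20, C—D 12, D—E 19] → take C—D (12); add C.
Step 3: frontier [B—E 17, B—F 18, A—B 20, C—F 15, C—E 17, A—C 20, D—E 19] → take C—F (15); add F.
Step 4: frontier [B—E 17, A—B 20, C—E 17, A—C 20, D—E 19, E—F 2, A—F 14] → take E—F (2); add E.
Step 5: frontier [A—B 20, A—C 20, A—E 20, A—F 14] → take A—F (14); add A.
Vertex order: B, D, C, F, E, A. The 6th vertex is A.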